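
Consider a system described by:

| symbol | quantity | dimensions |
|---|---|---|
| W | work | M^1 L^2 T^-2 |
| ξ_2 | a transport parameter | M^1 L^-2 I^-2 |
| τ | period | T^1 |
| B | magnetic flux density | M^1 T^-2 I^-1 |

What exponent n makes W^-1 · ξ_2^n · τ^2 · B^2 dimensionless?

-1

Balance the M exponent: (1)·n from ξ_2, plus −(1) + 2·(0) + 2·(1) = 1 from the rest, must sum to zero.
n + 1 = 0, so n = -1.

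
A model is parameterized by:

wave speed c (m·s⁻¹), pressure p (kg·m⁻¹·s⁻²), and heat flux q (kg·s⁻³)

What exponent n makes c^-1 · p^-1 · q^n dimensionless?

1

Balance the M exponent: (1)·n from q, plus −(0) − (1) = -1 from the rest, must sum to zero.
n − 1 = 0, so n = 1.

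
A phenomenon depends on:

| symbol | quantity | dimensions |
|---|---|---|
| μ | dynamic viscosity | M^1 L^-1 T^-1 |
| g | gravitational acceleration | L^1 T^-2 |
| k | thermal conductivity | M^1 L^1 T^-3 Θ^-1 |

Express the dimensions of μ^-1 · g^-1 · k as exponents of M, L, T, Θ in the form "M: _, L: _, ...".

Collect each base-dimension exponent across the product:
  M: −(1) − (0) + (1) = 0
  L: −(-1) − (1) + (1) = 1
  T: −(-1) − (-2) + (-3) = 0
  Θ: −(0) − (0) + (-1) = -1
So the dimensions are [L Θ⁻¹].

M: 0, L: 1, T: 0, Θ: -1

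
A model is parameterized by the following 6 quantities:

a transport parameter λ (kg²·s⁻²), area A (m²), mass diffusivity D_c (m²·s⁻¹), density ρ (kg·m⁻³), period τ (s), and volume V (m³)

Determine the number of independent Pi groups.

3

There are 6 variables and 3 base dimensions (M, L, T).
The dimension matrix has rank 3.
Independent dimensionless groups: 6 − 3 = 3.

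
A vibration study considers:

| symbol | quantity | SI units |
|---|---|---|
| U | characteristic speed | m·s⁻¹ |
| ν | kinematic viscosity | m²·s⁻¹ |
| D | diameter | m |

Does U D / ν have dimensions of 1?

yes

Sum the exponent of each base dimension across the product:
  M: [U]_M − [ν]_M + [D]_M = (0) − (0) + (0) = 0
  L: [U]_L − [ν]_L + [D]_L = (1) − (2) + (1) = 0
  T: [U]_T − [ν]_T + [D]_T = (-1) − (-1) + (0) = 0
All base exponents vanish — dimensionless.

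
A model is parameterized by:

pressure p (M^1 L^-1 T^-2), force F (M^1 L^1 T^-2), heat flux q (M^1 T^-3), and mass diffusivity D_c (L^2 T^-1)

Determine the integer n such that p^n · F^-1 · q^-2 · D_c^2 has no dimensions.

Balance the M exponent: (1)·n from p, plus −(1) − 2·(1) + 2·(0) = -3 from the rest, must sum to zero.
n − 3 = 0, so n = 3.

3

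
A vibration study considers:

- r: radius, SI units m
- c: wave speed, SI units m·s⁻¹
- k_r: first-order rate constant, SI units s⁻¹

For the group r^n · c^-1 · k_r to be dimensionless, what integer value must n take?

1

Balance the L exponent: (1)·n from r, plus −(1) + (0) = -1 from the rest, must sum to zero.
n − 1 = 0, so n = 1.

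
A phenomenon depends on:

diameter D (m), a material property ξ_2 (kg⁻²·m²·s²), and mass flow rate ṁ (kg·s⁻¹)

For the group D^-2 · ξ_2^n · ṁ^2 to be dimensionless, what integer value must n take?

Balance the M exponent: (-2)·n from ξ_2, plus −2·(0) + 2·(1) = 2 from the rest, must sum to zero.
-2n + 2 = 0, so n = 1.

1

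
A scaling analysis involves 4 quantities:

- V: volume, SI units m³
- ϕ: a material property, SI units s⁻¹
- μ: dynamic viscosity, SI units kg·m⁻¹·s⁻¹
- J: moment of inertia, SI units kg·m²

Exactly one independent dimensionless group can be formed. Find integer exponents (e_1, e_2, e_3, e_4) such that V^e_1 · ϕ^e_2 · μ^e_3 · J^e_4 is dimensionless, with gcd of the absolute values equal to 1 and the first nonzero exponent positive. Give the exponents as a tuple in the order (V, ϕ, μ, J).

M: e_1·(0) + e_2·(0) + e_3·(1) + e_4·(1) = 0
L: e_1·(3) + e_2·(0) + e_3·(-1) + e_4·(2) = 0
T: e_1·(0) + e_2·(-1) + e_3·(-1) + e_4·(0) = 0
Solving this homogeneous linear system for the smallest-integer solution (first nonzero entry positive) gives (1, -1, 1, -1).

(1, -1, 1, -1)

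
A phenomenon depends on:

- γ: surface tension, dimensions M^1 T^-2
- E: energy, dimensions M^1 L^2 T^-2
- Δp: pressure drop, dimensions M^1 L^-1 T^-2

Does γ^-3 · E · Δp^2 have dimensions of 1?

yes

Sum the exponent of each base dimension across the product:
  M: −3·[γ]_M + [E]_M + 2·[Δp]_M = −3·(1) + (1) + 2·(1) = 0
  L: −3·[γ]_L + [E]_L + 2·[Δp]_L = −3·(0) + (2) + 2·(-1) = 0
  T: −3·[γ]_T + [E]_T + 2·[Δp]_T = −3·(-2) + (-2) + 2·(-2) = 0
All base exponents vanish — dimensionless.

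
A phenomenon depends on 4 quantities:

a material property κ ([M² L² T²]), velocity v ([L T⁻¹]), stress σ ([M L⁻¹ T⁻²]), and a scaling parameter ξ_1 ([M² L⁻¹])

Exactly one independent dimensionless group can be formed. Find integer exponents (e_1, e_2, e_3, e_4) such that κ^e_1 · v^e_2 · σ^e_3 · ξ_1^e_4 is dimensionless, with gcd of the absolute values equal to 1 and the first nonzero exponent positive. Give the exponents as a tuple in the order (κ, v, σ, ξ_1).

(1, -2, 2, -2)

M: e_1·(2) + e_2·(0) + e_3·(1) + e_4·(2) = 0
L: e_1·(2) + e_2·(1) + e_3·(-1) + e_4·(-1) = 0
T: e_1·(2) + e_2·(-1) + e_3·(-2) + e_4·(0) = 0
Solving this homogeneous linear system for the smallest-integer solution (first nonzero entry positive) gives (1, -2, 2, -2).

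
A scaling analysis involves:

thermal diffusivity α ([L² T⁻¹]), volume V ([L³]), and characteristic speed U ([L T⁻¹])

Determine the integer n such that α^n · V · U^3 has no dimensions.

-3

Balance the L exponent: (2)·n from α, plus (3) + 3·(1) = 6 from the rest, must sum to zero.
2n + 6 = 0, so n = -3.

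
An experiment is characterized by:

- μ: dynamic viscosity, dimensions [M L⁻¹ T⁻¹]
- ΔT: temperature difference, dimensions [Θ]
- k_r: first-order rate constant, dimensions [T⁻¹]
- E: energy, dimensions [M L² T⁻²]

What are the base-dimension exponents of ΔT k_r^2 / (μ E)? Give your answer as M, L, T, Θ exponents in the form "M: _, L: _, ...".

M: -2, L: -1, T: 1, Θ: 1

Collect each base-dimension exponent across the product:
  M: −(1) + (0) + 2·(0) − (1) = -2
  L: −(-1) + (0) + 2·(0) − (2) = -1
  T: −(-1) + (0) + 2·(-1) − (-2) = 1
  Θ: −(0) + (1) + 2·(0) − (0) = 1
So the dimensions are [M⁻² L⁻¹ T Θ].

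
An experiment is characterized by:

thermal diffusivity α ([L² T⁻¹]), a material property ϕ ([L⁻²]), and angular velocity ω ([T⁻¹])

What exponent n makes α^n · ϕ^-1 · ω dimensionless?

-1

Balance the L exponent: (2)·n from α, plus −(-2) + (0) = 2 from the rest, must sum to zero.
2n + 2 = 0, so n = -1.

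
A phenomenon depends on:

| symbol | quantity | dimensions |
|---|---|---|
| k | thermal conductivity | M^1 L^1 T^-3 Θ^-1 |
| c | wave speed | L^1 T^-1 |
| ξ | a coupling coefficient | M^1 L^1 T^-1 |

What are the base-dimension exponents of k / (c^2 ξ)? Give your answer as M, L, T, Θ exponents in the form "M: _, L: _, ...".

M: 0, L: -2, T: 0, Θ: -1

Collect each base-dimension exponent across the product:
  M: (1) − 2·(0) − (1) = 0
  L: (1) − 2·(1) − (1) = -2
  T: (-3) − 2·(-1) − (-1) = 0
  Θ: (-1) − 2·(0) − (0) = -1
So the dimensions are [L⁻² Θ⁻¹].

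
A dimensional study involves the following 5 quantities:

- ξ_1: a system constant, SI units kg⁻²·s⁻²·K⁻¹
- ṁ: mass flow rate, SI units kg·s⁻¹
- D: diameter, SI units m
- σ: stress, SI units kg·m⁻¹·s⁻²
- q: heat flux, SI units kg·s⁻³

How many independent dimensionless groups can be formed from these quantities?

There are 5 variables and 4 base dimensions (M, L, T, Θ).
The dimension matrix has rank 4.
Independent dimensionless groups: 5 − 4 = 1.

1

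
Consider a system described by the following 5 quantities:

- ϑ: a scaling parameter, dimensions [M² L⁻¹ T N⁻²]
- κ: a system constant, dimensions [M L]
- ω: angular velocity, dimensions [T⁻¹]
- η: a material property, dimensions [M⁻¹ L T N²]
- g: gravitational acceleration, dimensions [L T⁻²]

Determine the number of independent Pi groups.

There are 5 variables and 4 base dimensions (M, L, T, N).
The dimension matrix has rank 4.
Independent dimensionless groups: 5 − 4 = 1.

1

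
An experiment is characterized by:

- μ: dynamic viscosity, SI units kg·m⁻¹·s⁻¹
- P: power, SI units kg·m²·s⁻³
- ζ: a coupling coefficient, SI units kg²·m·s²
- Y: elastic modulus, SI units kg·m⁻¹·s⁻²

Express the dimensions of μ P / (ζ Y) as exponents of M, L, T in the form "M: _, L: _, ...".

M: -1, L: 1, T: -4

Collect each base-dimension exponent across the product:
  M: (1) + (1) − (2) − (1) = -1
  L: (-1) + (2) − (1) − (-1) = 1
  T: (-1) + (-3) − (2) − (-2) = -4
So the dimensions are [M⁻¹ L T⁻⁴].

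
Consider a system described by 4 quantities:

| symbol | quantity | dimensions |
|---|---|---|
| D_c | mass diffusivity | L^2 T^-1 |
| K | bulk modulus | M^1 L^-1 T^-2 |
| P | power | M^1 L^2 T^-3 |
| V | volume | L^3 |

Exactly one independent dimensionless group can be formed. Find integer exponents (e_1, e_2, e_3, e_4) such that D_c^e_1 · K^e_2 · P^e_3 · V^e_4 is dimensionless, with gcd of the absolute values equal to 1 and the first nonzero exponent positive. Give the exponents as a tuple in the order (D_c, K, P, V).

M: e_1·(0) + e_2·(1) + e_3·(1) + e_4·(0) = 0
L: e_1·(2) + e_2·(-1) + e_3·(2) + e_4·(3) = 0
T: e_1·(-1) + e_2·(-2) + e_3·(-3) + e_4·(0) = 0
Solving this homogeneous linear system for the smallest-integer solution (first nonzero entry positive) gives (3, 3, -3, 1).

(3, 3, -3, 1)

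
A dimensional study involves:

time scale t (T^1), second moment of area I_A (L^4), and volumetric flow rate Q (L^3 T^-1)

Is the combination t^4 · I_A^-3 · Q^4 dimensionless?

Sum the exponent of each base dimension across the product:
  M: 4·[t]_M − 3·[I_A]_M + 4·[Q]_M = 4·(0) − 3·(0) + 4·(0) = 0
  L: 4·[t]_L − 3·[I_A]_L + 4·[Q]_L = 4·(0) − 3·(4) + 4·(3) = 0
  T: 4·[t]_T − 3·[I_A]_T + 4·[Q]_T = 4·(1) − 3·(0) + 4·(-1) = 0
  Θ: 4·[t]_Θ − 3·[I_A]_Θ + 4·[Q]_Θ = 4·(0) − 3·(0) + 4·(0) = 0
  N: 4·[t]_N − 3·[I_A]_N + 4·[Q]_N = 4·(0) − 3·(0) + 4·(0) = 0
All base exponents vanish — dimensionless.

yes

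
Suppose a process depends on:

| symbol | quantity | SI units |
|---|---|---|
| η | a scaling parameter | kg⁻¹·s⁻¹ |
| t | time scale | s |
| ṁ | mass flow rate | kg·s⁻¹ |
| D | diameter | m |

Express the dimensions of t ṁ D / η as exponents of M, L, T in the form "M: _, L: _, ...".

Collect each base-dimension exponent across the product:
  M: −(-1) + (0) + (1) + (0) = 2
  L: −(0) + (0) + (0) + (1) = 1
  T: −(-1) + (1) + (-1) + (0) = 1
So the dimensions are [M² L T].

M: 2, L: 1, T: 1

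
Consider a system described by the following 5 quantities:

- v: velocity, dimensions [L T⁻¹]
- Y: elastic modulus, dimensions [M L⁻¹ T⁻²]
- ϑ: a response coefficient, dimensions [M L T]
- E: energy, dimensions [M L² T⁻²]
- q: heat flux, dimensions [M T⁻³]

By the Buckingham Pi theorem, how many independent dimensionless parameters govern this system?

There are 5 variables and 3 base dimensions (M, L, T).
The dimension matrix has rank 3.
Independent dimensionless groups: 5 − 3 = 2.

2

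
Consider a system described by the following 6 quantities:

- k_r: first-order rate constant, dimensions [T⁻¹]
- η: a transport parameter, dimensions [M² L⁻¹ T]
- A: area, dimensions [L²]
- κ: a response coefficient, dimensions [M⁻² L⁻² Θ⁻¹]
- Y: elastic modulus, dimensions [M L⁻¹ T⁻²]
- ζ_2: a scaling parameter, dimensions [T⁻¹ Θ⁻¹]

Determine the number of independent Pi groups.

There are 6 variables and 4 base dimensions (M, L, T, Θ).
The dimension matrix has rank 4.
Independent dimensionless groups: 6 − 4 = 2.

2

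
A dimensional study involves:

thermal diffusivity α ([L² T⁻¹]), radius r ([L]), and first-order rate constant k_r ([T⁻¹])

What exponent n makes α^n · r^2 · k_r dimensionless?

Balance the L exponent: (2)·n from α, plus 2·(1) + (0) = 2 from the rest, must sum to zero.
2n + 2 = 0, so n = -1.

-1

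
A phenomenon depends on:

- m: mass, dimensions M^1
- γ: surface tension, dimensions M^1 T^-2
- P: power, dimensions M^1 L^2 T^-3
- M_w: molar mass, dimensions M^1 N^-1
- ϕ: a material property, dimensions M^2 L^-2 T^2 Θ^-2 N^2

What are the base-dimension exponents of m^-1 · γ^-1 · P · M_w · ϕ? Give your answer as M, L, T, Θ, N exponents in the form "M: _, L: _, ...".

Collect each base-dimension exponent across the product:
  M: −(1) − (1) + (1) + (1) + (2) = 2
  L: −(0) − (0) + (2) + (0) + (-2) = 0
  T: −(0) − (-2) + (-3) + (0) + (2) = 1
  Θ: −(0) − (0) + (0) + (0) + (-2) = -2
  N: −(0) − (0) + (0) + (-1) + (2) = 1
So the dimensions are [M² T Θ⁻² N].

M: 2, L: 0, T: 1, Θ: -2, N: 1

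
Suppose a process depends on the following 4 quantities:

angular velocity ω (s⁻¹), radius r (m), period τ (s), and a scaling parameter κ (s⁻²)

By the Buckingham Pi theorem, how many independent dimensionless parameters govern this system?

There are 4 variables and 2 base dimensions (L, T).
The dimension matrix has rank 2.
Independent dimensionless groups: 4 − 2 = 2.

2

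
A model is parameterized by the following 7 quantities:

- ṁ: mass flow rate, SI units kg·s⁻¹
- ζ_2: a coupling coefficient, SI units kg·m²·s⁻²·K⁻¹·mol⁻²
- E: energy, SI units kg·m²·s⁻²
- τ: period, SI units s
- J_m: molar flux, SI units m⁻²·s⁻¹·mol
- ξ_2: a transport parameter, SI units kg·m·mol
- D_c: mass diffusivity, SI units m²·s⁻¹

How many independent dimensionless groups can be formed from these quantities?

2

There are 7 variables and 5 base dimensions (M, L, T, Θ, N).
The dimension matrix has rank 5.
Independent dimensionless groups: 7 − 5 = 2.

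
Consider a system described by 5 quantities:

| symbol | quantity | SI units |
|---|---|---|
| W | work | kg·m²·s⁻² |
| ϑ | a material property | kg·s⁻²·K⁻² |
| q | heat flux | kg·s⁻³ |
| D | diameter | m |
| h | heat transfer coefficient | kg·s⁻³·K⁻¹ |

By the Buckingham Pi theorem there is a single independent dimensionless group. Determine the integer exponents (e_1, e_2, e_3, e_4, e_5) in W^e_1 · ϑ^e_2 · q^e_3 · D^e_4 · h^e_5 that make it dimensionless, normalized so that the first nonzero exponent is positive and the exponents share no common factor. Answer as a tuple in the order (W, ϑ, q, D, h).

M: e_1·(1) + e_2·(1) + e_3·(1) + e_4·(0) + e_5·(1) = 0
L: e_1·(2) + e_2·(0) + e_3·(0) + e_4·(1) + e_5·(0) = 0
T: e_1·(-2) + e_2·(-2) + e_3·(-3) + e_4·(0) + e_5·(-3) = 0
Θ: e_1·(0) + e_2·(-2) + e_3·(0) + e_4·(0) + e_5·(-1) = 0
Solving this homogeneous linear system for the smallest-integer solution (first nonzero entry positive) gives (1, -1, -2, -2, 2).

(1, -1, -2, -2, 2)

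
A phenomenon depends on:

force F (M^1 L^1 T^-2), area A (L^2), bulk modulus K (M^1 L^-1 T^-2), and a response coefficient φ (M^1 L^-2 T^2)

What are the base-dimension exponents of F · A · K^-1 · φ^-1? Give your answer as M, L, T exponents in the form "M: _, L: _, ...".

Collect each base-dimension exponent across the product:
  M: (1) + (0) − (1) − (1) = -1
  L: (1) + (2) − (-1) − (-2) = 6
  T: (-2) + (0) − (-2) − (2) = -2
So the dimensions are [M⁻¹ L⁶ T⁻²].

M: -1, L: 6, T: -2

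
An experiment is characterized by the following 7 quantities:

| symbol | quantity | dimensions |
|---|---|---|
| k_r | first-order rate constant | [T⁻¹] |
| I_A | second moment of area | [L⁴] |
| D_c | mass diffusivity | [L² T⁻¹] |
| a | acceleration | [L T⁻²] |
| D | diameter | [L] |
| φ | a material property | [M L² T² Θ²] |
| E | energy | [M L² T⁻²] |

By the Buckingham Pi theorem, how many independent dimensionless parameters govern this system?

There are 7 variables and 4 base dimensions (M, L, T, Θ).
The dimension matrix has rank 4.
Independent dimensionless groups: 7 − 4 = 3.

3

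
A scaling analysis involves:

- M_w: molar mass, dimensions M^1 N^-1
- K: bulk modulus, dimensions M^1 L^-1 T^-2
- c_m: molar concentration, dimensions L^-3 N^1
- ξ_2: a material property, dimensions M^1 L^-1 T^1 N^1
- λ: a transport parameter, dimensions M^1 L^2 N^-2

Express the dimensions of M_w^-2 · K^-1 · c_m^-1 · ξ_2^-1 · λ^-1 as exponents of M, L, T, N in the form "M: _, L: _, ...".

Collect each base-dimension exponent across the product:
  M: −2·(1) − (1) − (0) − (1) − (1) = -5
  L: −2·(0) − (-1) − (-3) − (-1) − (2) = 3
  T: −2·(0) − (-2) − (0) − (1) − (0) = 1
  N: −2·(-1) − (0) − (1) − (1) − (-2) = 2
So the dimensions are [M⁻⁵ L³ T N²].

M: -5, L: 3, T: 1, N: 2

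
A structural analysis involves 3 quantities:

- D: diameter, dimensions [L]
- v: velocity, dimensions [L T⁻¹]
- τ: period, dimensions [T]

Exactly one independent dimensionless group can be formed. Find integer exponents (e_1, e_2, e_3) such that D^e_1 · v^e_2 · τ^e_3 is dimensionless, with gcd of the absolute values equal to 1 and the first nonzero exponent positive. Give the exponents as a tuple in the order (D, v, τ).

L: e_1·(1) + e_2·(1) + e_3·(0) = 0
T: e_1·(0) + e_2·(-1) + e_3·(1) = 0
Solving this homogeneous linear system for the smallest-integer solution (first nonzero entry positive) gives (1, -1, -1).

(1, -1, -1)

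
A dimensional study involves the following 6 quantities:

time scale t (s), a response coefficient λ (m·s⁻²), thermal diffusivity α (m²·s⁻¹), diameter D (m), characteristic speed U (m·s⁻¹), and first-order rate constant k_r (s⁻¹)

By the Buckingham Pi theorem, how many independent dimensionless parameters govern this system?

4

There are 6 variables and 2 base dimensions (L, T).
The dimension matrix has rank 2.
Independent dimensionless groups: 6 − 2 = 4.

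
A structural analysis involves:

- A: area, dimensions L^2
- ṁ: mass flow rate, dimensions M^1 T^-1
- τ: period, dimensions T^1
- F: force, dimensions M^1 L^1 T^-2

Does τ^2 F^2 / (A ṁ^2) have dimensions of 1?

yes

Sum the exponent of each base dimension across the product:
  M: −[A]_M − 2·[ṁ]_M + 2·[τ]_M + 2·[F]_M = −(0) − 2·(1) + 2·(0) + 2·(1) = 0
  L: −[A]_L − 2·[ṁ]_L + 2·[τ]_L + 2·[F]_L = −(2) − 2·(0) + 2·(0) + 2·(1) = 0
  T: −[A]_T − 2·[ṁ]_T + 2·[τ]_T + 2·[F]_T = −(0) − 2·(-1) + 2·(1) + 2·(-2) = 0
All base exponents vanish — dimensionless.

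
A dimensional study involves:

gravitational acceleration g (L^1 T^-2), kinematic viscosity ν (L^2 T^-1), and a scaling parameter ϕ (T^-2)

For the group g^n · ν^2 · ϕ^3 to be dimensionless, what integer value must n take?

Balance the L exponent: (1)·n from g, plus 2·(2) + 3·(0) = 4 from the rest, must sum to zero.
n + 4 = 0, so n = -4.

-4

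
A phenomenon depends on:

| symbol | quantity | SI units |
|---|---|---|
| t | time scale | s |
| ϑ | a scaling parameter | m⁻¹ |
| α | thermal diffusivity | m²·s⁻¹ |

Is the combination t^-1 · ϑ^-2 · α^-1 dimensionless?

yes

Sum the exponent of each base dimension across the product:
  L: −[t]_L − 2·[ϑ]_L − [α]_L = −(0) − 2·(-1) − (2) = 0
  T: −[t]_T − 2·[ϑ]_T − [α]_T = −(1) − 2·(0) − (-1) = 0
All base exponents vanish — dimensionless.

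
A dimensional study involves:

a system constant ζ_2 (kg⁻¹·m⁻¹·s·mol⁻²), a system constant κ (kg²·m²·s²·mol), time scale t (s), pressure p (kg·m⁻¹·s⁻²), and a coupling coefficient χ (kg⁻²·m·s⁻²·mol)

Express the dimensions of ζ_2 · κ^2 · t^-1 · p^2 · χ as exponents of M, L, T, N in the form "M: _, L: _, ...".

M: 3, L: 2, T: -2, N: 1

Collect each base-dimension exponent across the product:
  M: (-1) + 2·(2) − (0) + 2·(1) + (-2) = 3
  L: (-1) + 2·(2) − (0) + 2·(-1) + (1) = 2
  T: (1) + 2·(2) − (1) + 2·(-2) + (-2) = -2
  N: (-2) + 2·(1) − (0) + 2·(0) + (1) = 1
So the dimensions are [M³ L² T⁻² N].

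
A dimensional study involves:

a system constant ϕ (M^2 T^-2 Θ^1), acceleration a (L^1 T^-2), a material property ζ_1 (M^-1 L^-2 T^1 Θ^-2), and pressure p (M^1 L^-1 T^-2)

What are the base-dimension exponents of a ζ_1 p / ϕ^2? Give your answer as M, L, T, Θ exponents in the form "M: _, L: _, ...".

Collect each base-dimension exponent across the product:
  M: −2·(2) + (0) + (-1) + (1) = -4
  L: −2·(0) + (1) + (-2) + (-1) = -2
  T: −2·(-2) + (-2) + (1) + (-2) = 1
  Θ: −2·(1) + (0) + (-2) + (0) = -4
So the dimensions are [M⁻⁴ L⁻² T Θ⁻⁴].

M: -4, L: -2, T: 1, Θ: -4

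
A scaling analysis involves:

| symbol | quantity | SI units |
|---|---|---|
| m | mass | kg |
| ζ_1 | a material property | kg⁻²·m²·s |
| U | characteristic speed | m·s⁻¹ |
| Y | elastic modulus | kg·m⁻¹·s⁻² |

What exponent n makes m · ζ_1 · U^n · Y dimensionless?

Balance the L exponent: (1)·n from U, plus (0) + (2) + (-1) = 1 from the rest, must sum to zero.
n + 1 = 0, so n = -1.

-1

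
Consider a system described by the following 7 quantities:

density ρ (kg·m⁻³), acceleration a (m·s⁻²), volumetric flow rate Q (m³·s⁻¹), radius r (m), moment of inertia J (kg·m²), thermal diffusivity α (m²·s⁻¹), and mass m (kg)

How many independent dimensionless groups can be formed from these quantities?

There are 7 variables and 3 base dimensions (M, L, T).
The dimension matrix has rank 3.
Independent dimensionless groups: 7 − 3 = 4.

4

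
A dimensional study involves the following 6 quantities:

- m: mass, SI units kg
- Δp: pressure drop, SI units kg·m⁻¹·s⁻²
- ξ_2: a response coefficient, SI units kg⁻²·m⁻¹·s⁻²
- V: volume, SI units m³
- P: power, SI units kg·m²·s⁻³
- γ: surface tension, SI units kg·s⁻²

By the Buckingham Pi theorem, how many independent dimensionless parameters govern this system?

There are 6 variables and 3 base dimensions (M, L, T).
The dimension matrix has rank 3.
Independent dimensionless groups: 6 − 3 = 3.

3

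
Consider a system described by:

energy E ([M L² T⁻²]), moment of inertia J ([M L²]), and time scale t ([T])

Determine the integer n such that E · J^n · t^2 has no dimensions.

Balance the M exponent: (1)·n from J, plus (1) + 2·(0) = 1 from the rest, must sum to zero.
n + 1 = 0, so n = -1.

-1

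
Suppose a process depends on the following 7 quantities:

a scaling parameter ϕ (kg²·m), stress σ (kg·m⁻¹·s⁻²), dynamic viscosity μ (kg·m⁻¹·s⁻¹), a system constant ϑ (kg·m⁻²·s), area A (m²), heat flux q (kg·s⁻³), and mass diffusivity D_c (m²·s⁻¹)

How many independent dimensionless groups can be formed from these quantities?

There are 7 variables and 3 base dimensions (M, L, T).
The dimension matrix has rank 3.
Independent dimensionless groups: 7 − 3 = 4.

4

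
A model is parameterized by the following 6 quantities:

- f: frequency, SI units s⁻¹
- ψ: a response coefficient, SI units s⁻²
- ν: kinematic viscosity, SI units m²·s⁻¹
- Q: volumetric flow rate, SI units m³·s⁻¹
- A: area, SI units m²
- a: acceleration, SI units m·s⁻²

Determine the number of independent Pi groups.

There are 6 variables and 2 base dimensions (L, T).
The dimension matrix has rank 2.
Independent dimensionless groups: 6 − 2 = 4.

4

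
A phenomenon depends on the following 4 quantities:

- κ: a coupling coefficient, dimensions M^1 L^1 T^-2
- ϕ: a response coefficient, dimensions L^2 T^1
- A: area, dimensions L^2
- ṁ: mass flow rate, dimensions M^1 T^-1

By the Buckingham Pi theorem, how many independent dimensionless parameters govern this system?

There are 4 variables and 3 base dimensions (M, L, T).
The dimension matrix has rank 3.
Independent dimensionless groups: 4 − 3 = 1.

1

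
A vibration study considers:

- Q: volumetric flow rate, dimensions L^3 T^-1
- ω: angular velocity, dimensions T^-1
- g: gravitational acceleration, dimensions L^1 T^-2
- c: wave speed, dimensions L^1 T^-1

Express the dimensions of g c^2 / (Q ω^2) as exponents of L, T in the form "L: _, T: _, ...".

Collect each base-dimension exponent across the product:
  L: −(3) − 2·(0) + (1) + 2·(1) = 0
  T: −(-1) − 2·(-1) + (-2) + 2·(-1) = -1
So the dimensions are [T⁻¹].

L: 0, T: -1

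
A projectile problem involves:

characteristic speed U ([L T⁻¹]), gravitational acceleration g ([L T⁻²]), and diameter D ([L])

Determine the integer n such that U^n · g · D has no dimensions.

Balance the L exponent: (1)·n from U, plus (1) + (1) = 2 from the rest, must sum to zero.
n + 2 = 0, so n = -2.

-2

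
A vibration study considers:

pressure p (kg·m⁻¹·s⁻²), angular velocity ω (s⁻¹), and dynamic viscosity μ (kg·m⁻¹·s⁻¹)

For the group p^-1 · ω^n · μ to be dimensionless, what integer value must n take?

Balance the T exponent: (-1)·n from ω, plus −(-2) + (-1) = 1 from the rest, must sum to zero.
−n + 1 = 0, so n = 1.

1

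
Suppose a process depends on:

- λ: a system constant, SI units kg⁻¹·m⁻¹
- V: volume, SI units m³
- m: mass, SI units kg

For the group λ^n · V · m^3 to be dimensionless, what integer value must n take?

Balance the M exponent: (-1)·n from λ, plus (0) + 3·(1) = 3 from the rest, must sum to zero.
−n + 3 = 0, so n = 3.

3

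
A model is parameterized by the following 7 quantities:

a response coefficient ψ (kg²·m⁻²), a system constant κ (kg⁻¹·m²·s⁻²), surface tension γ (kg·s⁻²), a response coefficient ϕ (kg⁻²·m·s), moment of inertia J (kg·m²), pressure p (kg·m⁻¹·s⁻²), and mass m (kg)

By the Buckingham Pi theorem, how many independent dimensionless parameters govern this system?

There are 7 variables and 3 base dimensions (M, L, T).
The dimension matrix has rank 3.
Independent dimensionless groups: 7 − 3 = 4.

4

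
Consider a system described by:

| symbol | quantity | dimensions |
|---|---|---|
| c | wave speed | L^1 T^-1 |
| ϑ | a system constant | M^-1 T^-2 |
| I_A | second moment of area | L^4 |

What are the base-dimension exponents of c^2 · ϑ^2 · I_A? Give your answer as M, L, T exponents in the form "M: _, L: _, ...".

M: -2, L: 6, T: -6

Collect each base-dimension exponent across the product:
  M: 2·(0) + 2·(-1) + (0) = -2
  L: 2·(1) + 2·(0) + (4) = 6
  T: 2·(-1) + 2·(-2) + (0) = -6
So the dimensions are [M⁻² L⁶ T⁻⁶].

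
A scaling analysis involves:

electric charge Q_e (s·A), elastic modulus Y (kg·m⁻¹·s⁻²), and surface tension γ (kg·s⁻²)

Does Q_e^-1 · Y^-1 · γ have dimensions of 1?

Sum the exponent of each base dimension across the product:
  M: −[Q_e]_M − [Y]_M + [γ]_M = −(0) − (1) + (1) = 0
  L: −[Q_e]_L − [Y]_L + [γ]_L = −(0) − (-1) + (0) = 1
  T: −[Q_e]_T − [Y]_T + [γ]_T = −(1) − (-2) + (-2) = -1
  I: −[Q_e]_I − [Y]_I + [γ]_I = −(1) − (0) + (0) = -1
Net dimensions [L T⁻¹ I⁻¹] ≠ [1] — not dimensionless.

no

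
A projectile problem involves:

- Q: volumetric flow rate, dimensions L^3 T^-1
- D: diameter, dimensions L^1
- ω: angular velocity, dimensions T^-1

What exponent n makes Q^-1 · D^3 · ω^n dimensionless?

Balance the T exponent: (-1)·n from ω, plus −(-1) + 3·(0) = 1 from the rest, must sum to zero.
−n + 1 = 0, so n = 1.

1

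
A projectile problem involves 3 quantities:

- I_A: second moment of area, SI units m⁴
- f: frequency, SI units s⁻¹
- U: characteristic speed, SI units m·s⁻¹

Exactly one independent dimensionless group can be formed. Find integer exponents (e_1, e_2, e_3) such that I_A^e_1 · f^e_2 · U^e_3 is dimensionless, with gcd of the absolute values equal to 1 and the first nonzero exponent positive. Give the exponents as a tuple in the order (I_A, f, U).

L: e_1·(4) + e_2·(0) + e_3·(1) = 0
T: e_1·(0) + e_2·(-1) + e_3·(-1) = 0
Solving this homogeneous linear system for the smallest-integer solution (first nonzero entry positive) gives (1, 4, -4).

(1, 4, -4)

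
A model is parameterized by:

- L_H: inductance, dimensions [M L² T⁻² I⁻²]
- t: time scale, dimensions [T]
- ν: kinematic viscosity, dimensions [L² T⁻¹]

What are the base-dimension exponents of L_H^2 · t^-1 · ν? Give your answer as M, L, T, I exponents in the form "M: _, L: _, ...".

M: 2, L: 6, T: -6, I: -4

Collect each base-dimension exponent across the product:
  M: 2·(1) − (0) + (0) = 2
  L: 2·(2) − (0) + (2) = 6
  T: 2·(-2) − (1) + (-1) = -6
  I: 2·(-2) − (0) + (0) = -4
So the dimensions are [M² L⁶ T⁻⁶ I⁻⁴].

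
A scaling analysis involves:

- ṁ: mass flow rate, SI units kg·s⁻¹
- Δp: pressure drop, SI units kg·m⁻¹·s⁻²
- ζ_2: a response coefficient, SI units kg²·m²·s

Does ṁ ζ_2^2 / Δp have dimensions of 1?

Sum the exponent of each base dimension across the product:
  M: [ṁ]_M − [Δp]_M + 2·[ζ_2]_M = (1) − (1) + 2·(2) = 4
  L: [ṁ]_L − [Δp]_L + 2·[ζ_2]_L = (0) − (-1) + 2·(2) = 5
  T: [ṁ]_T − [Δp]_T + 2·[ζ_2]_T = (-1) − (-2) + 2·(1) = 3
Net dimensions [M⁴ L⁵ T³] ≠ [1] — not dimensionless.

no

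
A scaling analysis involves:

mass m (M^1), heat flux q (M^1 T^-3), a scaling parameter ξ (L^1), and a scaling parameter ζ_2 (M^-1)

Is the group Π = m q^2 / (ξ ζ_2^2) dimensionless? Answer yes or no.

no

Sum the exponent of each base dimension across the product:
  M: [m]_M + 2·[q]_M − [ξ]_M − 2·[ζ_2]_M = (1) + 2·(1) − (0) − 2·(-1) = 5
  L: [m]_L + 2·[q]_L − [ξ]_L − 2·[ζ_2]_L = (0) + 2·(0) − (1) − 2·(0) = -1
  T: [m]_T + 2·[q]_T − [ξ]_T − 2·[ζ_2]_T = (0) + 2·(-3) − (0) − 2·(0) = -6
Net dimensions [M⁵ L⁻¹ T⁻⁶] ≠ [1] — not dimensionless.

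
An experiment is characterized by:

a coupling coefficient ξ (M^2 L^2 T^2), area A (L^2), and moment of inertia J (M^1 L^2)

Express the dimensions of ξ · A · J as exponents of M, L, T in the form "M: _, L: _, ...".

M: 3, L: 6, T: 2

Collect each base-dimension exponent across the product:
  M: (2) + (0) + (1) = 3
  L: (2) + (2) + (2) = 6
  T: (2) + (0) + (0) = 2
So the dimensions are [M³ L⁶ T²].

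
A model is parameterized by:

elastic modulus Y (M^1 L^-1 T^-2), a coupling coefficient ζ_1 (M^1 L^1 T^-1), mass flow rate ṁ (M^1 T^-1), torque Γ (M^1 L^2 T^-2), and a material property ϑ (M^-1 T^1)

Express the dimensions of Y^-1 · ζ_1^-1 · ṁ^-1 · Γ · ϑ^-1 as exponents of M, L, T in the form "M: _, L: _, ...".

Collect each base-dimension exponent across the product:
  M: −(1) − (1) − (1) + (1) − (-1) = -1
  L: −(-1) − (1) − (0) + (2) − (0) = 2
  T: −(-2) − (-1) − (-1) + (-2) − (1) = 1
So the dimensions are [M⁻¹ L² T].

M: -1, L: 2, T: 1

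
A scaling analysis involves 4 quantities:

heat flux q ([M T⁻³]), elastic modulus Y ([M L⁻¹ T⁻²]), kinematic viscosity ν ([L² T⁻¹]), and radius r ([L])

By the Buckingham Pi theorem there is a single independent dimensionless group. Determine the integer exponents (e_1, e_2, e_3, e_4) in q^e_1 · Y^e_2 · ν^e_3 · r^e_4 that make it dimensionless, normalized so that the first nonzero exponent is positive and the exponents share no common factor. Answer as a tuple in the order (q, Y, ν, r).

M: e_1·(1) + e_2·(1) + e_3·(0) + e_4·(0) = 0
L: e_1·(0) + e_2·(-1) + e_3·(2) + e_4·(1) = 0
T: e_1·(-3) + e_2·(-2) + e_3·(-1) + e_4·(0) = 0
Solving this homogeneous linear system for the smallest-integer solution (first nonzero entry positive) gives (1, -1, -1, 1).

(1, -1, -1, 1)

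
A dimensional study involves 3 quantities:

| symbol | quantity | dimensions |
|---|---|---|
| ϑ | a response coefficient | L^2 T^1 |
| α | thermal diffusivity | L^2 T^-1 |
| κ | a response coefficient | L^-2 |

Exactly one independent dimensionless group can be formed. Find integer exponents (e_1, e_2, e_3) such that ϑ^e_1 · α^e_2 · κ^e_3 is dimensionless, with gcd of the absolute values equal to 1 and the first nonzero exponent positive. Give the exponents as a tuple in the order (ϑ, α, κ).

(1, 1, 2)

L: e_1·(2) + e_2·(2) + e_3·(-2) = 0
T: e_1·(1) + e_2·(-1) + e_3·(0) = 0
Solving this homogeneous linear system for the smallest-integer solution (first nonzero entry positive) gives (1, 1, 2).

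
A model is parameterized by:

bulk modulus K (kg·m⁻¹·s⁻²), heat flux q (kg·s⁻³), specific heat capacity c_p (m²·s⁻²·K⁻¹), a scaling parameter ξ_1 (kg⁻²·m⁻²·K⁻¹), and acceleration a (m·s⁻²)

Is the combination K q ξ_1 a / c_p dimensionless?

Sum the exponent of each base dimension across the product:
  M: [K]_M + [q]_M − [c_p]_M + [ξ_1]_M + [a]_M = (1) + (1) − (0) + (-2) + (0) = 0
  L: [K]_L + [q]_L − [c_p]_L + [ξ_1]_L + [a]_L = (-1) + (0) − (2) + (-2) + (1) = -4
  T: [K]_T + [q]_T − [c_p]_T + [ξ_1]_T + [a]_T = (-2) + (-3) − (-2) + (0) + (-2) = -5
  Θ: [K]_Θ + [q]_Θ − [c_p]_Θ + [ξ_1]_Θ + [a]_Θ = (0) + (0) − (-1) + (-1) + (0) = 0
Net dimensions [L⁻⁴ T⁻⁵] ≠ [1] — not dimensionless.

no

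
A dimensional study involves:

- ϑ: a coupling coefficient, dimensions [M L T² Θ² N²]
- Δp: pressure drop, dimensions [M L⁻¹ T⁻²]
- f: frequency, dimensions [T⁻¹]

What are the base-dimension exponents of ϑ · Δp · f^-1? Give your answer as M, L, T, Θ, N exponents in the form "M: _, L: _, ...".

Collect each base-dimension exponent across the product:
  M: (1) + (1) − (0) = 2
  L: (1) + (-1) − (0) = 0
  T: (2) + (-2) − (-1) = 1
  Θ: (2) + (0) − (0) = 2
  N: (2) + (0) − (0) = 2
So the dimensions are [M² T Θ² N²].

M: 2, L: 0, T: 1, Θ: 2, N: 2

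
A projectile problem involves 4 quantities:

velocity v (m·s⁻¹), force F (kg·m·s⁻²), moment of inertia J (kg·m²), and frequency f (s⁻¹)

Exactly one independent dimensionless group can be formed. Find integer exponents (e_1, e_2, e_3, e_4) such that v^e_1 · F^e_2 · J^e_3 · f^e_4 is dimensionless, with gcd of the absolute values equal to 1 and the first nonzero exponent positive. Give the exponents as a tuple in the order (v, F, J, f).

(1, 1, -1, -3)

M: e_1·(0) + e_2·(1) + e_3·(1) + e_4·(0) = 0
L: e_1·(1) + e_2·(1) + e_3·(2) + e_4·(0) = 0
T: e_1·(-1) + e_2·(-2) + e_3·(0) + e_4·(-1) = 0
Solving this homogeneous linear system for the smallest-integer solution (first nonzero entry positive) gives (1, 1, -1, -3).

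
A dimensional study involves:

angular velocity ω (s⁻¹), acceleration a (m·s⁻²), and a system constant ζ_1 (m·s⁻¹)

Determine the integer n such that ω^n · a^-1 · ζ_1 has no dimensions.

1

Balance the T exponent: (-1)·n from ω, plus −(-2) + (-1) = 1 from the rest, must sum to zero.
−n + 1 = 0, so n = 1.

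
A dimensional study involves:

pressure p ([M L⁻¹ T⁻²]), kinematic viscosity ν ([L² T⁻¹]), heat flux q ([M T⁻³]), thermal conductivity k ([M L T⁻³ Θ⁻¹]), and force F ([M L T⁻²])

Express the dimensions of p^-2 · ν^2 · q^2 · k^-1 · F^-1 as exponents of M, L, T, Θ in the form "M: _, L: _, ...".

M: -2, L: 4, T: 1, Θ: 1

Collect each base-dimension exponent across the product:
  M: −2·(1) + 2·(0) + 2·(1) − (1) − (1) = -2
  L: −2·(-1) + 2·(2) + 2·(0) − (1) − (1) = 4
  T: −2·(-2) + 2·(-1) + 2·(-3) − (-3) − (-2) = 1
  Θ: −2·(0) + 2·(0) + 2·(0) − (-1) − (0) = 1
So the dimensions are [M⁻² L⁴ T Θ].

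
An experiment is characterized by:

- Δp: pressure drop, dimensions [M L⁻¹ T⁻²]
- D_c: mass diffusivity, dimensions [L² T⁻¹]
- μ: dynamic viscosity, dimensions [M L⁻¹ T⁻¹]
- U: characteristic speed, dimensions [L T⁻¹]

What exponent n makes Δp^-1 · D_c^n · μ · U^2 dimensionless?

-1

Balance the L exponent: (2)·n from D_c, plus −(-1) + (-1) + 2·(1) = 2 from the rest, must sum to zero.
2n + 2 = 0, so n = -1.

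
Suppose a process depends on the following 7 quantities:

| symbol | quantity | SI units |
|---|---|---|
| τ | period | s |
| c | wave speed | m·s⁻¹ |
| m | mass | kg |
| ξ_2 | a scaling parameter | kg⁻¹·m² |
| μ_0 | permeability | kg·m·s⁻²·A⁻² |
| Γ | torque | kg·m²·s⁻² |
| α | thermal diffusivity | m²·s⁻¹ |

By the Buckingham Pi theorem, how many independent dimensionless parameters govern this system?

There are 7 variables and 4 base dimensions (M, L, T, I).
The dimension matrix has rank 4.
Independent dimensionless groups: 7 − 4 = 3.

3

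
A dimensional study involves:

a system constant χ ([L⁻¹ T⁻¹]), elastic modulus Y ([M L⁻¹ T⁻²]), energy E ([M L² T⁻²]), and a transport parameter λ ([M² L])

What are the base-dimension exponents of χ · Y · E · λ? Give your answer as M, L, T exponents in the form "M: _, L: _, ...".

M: 4, L: 1, T: -5

Collect each base-dimension exponent across the product:
  M: (0) + (1) + (1) + (2) = 4
  L: (-1) + (-1) + (2) + (1) = 1
  T: (-1) + (-2) + (-2) + (0) = -5
So the dimensions are [M⁴ L T⁻⁵].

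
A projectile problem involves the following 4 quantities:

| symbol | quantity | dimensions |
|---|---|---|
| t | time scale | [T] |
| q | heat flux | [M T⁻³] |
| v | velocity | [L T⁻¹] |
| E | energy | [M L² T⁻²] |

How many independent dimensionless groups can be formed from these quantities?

There are 4 variables and 3 base dimensions (M, L, T).
The dimension matrix has rank 3.
Independent dimensionless groups: 4 − 3 = 1.

1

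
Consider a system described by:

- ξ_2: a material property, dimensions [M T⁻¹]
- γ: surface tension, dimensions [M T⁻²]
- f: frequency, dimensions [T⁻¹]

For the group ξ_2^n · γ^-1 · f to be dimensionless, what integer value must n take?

1

Balance the M exponent: (1)·n from ξ_2, plus −(1) + (0) = -1 from the rest, must sum to zero.
n − 1 = 0, so n = 1.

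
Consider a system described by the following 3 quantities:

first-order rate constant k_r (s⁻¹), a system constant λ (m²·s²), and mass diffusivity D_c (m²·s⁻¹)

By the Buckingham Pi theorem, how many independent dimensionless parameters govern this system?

There are 3 variables and 2 base dimensions (L, T).
The dimension matrix has rank 2.
Independent dimensionless groups: 3 − 2 = 1.

1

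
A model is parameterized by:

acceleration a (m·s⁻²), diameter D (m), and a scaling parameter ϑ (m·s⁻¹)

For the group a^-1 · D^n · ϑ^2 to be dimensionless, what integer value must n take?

-1

Balance the L exponent: (1)·n from D, plus −(1) + 2·(1) = 1 from the rest, must sum to zero.
n + 1 = 0, so n = -1.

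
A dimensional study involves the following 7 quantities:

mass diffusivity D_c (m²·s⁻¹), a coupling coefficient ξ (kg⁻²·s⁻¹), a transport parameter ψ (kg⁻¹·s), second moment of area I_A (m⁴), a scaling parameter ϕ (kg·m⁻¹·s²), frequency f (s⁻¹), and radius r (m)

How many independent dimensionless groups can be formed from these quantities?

There are 7 variables and 3 base dimensions (M, L, T).
The dimension matrix has rank 3.
Independent dimensionless groups: 7 − 3 = 4.

4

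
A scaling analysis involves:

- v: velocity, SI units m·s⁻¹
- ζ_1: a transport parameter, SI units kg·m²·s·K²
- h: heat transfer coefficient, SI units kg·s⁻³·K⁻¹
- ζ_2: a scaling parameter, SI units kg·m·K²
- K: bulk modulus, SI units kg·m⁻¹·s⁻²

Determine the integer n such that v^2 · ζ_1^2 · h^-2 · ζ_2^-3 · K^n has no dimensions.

Balance the M exponent: (1)·n from K, plus 2·(0) + 2·(1) − 2·(1) − 3·(1) = -3 from the rest, must sum to zero.
n − 3 = 0, so n = 3.

3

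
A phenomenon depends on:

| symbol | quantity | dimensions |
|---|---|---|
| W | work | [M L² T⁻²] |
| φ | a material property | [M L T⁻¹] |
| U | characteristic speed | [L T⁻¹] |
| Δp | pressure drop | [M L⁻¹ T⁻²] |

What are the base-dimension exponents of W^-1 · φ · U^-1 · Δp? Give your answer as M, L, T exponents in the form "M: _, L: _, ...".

M: 1, L: -3, T: 0

Collect each base-dimension exponent across the product:
  M: −(1) + (1) − (0) + (1) = 1
  L: −(2) + (1) − (1) + (-1) = -3
  T: −(-2) + (-1) − (-1) + (-2) = 0
So the dimensions are [M L⁻³].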